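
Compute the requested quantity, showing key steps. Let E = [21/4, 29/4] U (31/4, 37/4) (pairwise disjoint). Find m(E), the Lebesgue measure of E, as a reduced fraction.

For pairwise disjoint intervals, m(union_i I_i) = sum_i m(I_i),
and m is invariant under swapping open/closed endpoints (single points have measure 0).
So m(E) = sum_i (b_i - a_i).
  I_1 has length 29/4 - 21/4 = 2.
  I_2 has length 37/4 - 31/4 = 3/2.
Summing:
  m(E) = 2 + 3/2 = 7/2.

7/2


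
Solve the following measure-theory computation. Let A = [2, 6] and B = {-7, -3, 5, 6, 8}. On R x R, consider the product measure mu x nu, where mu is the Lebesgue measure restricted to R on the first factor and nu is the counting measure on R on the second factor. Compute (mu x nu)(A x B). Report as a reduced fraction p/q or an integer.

For a measurable rectangle A x B, the product measure satisfies
  (mu x nu)(A x B) = mu(A) * nu(B).
  mu(A) = 4.
  nu(B) = 5.
  (mu x nu)(A x B) = 4 * 5 = 20.

20


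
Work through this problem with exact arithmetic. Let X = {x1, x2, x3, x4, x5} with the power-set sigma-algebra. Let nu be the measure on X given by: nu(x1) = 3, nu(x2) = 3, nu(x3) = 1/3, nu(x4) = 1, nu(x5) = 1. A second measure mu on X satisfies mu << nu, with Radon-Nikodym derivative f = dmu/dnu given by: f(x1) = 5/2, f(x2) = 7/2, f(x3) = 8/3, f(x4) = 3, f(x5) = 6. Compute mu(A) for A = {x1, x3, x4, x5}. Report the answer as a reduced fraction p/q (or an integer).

By the defining property of the Radon-Nikodym derivative, for every measurable set A,
  mu(A) = integral_A f dnu.
Since nu is a discrete measure concentrated on the atoms of X, the integral over A reduces to the sum
  mu(A) = sum_{x in A} f(x) * nu({x}).
Computing each term:
  x1: f(x1) * nu(x1) = 5/2 * 3 = 15/2.
  x3: f(x3) * nu(x3) = 8/3 * 1/3 = 8/9.
  x4: f(x4) * nu(x4) = 3 * 1 = 3.
  x5: f(x5) * nu(x5) = 6 * 1 = 6.
Summing: mu(A) = 15/2 + 8/9 + 3 + 6 = 313/18.

313/18


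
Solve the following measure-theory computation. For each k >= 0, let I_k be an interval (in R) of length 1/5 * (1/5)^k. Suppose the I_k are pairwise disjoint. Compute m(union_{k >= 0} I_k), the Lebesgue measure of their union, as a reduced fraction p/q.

By countable additivity of the Lebesgue measure on pairwise disjoint measurable sets,
  m(union_{k >= 0} I_k) = sum_{k >= 0} m(I_k) = sum_{k >= 0} a * r^k,
  with a = 1/5 and r = 1/5.
Since 0 < r = 1/5 < 1, the geometric series converges:
  sum_{k >= 0} a * r^k = a / (1 - r).
  = 1/5 / (1 - 1/5)
  = 1/5 / (4/5)
  = 1/4.

1/4


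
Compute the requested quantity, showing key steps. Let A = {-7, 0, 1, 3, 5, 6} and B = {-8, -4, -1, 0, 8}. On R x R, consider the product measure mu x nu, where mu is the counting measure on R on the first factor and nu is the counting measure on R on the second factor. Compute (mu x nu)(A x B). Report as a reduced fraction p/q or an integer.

For a measurable rectangle A x B, the product measure satisfies
  (mu x nu)(A x B) = mu(A) * nu(B).
  mu(A) = 6.
  nu(B) = 5.
  (mu x nu)(A x B) = 6 * 5 = 30.

30


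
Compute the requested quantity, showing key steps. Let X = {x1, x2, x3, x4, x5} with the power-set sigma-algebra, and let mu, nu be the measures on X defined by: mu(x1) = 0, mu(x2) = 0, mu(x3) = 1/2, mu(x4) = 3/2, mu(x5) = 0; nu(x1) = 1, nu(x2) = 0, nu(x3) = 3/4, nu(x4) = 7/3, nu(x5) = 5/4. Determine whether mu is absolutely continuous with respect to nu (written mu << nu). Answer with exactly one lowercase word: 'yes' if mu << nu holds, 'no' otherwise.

mu << nu means: every nu-null measurable set is also mu-null; equivalently, for every atom x, if nu({x}) = 0 then mu({x}) = 0.
Checking each atom:
  x1: nu = 1 > 0 -> no constraint.
  x2: nu = 0, mu = 0 -> consistent with mu << nu.
  x3: nu = 3/4 > 0 -> no constraint.
  x4: nu = 7/3 > 0 -> no constraint.
  x5: nu = 5/4 > 0 -> no constraint.
No atom violates the condition. Therefore mu << nu.

yes


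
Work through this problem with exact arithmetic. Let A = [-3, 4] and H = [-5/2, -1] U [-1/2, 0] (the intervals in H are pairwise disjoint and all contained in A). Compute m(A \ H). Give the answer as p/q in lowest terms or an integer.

The ambient interval has length m(A) = 4 - (-3) = 7.
Since the holes are disjoint and sit inside A, by finite additivity
  m(H) = sum_i (b_i - a_i), and m(A \ H) = m(A) - m(H).
Computing the hole measures:
  m(H_1) = -1 - (-5/2) = 3/2.
  m(H_2) = 0 - (-1/2) = 1/2.
Summed: m(H) = 3/2 + 1/2 = 2.
So m(A \ H) = 7 - 2 = 5.

5


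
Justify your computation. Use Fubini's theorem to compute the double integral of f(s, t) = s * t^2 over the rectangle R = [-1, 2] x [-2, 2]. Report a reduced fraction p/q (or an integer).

f(s, t) is a tensor product of a function of s and a function of t, and both factors are bounded continuous (hence Lebesgue integrable) on the rectangle, so Fubini's theorem applies:
  integral_R f d(m x m) = (integral_a1^b1 s ds) * (integral_a2^b2 t^2 dt).
Inner integral in s: integral_{-1}^{2} s ds = (2^2 - (-1)^2)/2
  = 3/2.
Inner integral in t: integral_{-2}^{2} t^2 dt = (2^3 - (-2)^3)/3
  = 16/3.
Product: (3/2) * (16/3) = 8.

8


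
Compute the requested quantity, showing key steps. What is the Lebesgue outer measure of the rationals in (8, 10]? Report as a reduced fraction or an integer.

Q cap (8, 10] is countable; list its elements as q_1, q_2, ... . Fix eps > 0 and cover the k-th point by an interval of length eps * 2^(-k). The cover has total length eps * sum_{k>=1} 2^(-k) = eps, so by definition of outer measure m*(Q cap (8, 10]) <= eps. Since eps was arbitrary and m* >= 0, the outer measure is 0.

0


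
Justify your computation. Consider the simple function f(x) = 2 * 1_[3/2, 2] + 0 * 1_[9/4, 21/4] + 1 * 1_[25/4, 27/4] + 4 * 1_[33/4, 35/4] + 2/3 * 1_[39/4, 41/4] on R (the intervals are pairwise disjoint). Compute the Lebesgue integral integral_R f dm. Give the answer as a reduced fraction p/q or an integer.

For a simple function f = sum_i c_i * 1_{A_i} with disjoint A_i,
  integral f dm = sum_i c_i * m(A_i).
Lengths of the A_i:
  m(A_1) = 2 - 3/2 = 1/2.
  m(A_2) = 21/4 - 9/4 = 3.
  m(A_3) = 27/4 - 25/4 = 1/2.
  m(A_4) = 35/4 - 33/4 = 1/2.
  m(A_5) = 41/4 - 39/4 = 1/2.
Contributions c_i * m(A_i):
  (2) * (1/2) = 1.
  (0) * (3) = 0.
  (1) * (1/2) = 1/2.
  (4) * (1/2) = 2.
  (2/3) * (1/2) = 1/3.
Total: 1 + 0 + 1/2 + 2 + 1/3 = 23/6.

23/6


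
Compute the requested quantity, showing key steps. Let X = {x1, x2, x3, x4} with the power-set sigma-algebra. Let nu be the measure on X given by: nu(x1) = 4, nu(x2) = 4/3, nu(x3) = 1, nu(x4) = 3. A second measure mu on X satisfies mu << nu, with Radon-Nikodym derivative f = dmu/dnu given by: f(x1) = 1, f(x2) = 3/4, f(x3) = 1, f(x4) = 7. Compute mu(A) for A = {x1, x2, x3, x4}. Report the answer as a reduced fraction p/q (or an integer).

By the defining property of the Radon-Nikodym derivative, for every measurable set A,
  mu(A) = integral_A f dnu.
Since nu is a discrete measure concentrated on the atoms of X, the integral over A reduces to the sum
  mu(A) = sum_{x in A} f(x) * nu({x}).
Computing each term:
  x1: f(x1) * nu(x1) = 1 * 4 = 4.
  x2: f(x2) * nu(x2) = 3/4 * 4/3 = 1.
  x3: f(x3) * nu(x3) = 1 * 1 = 1.
  x4: f(x4) * nu(x4) = 7 * 3 = 21.
Summing: mu(A) = 4 + 1 + 1 + 21 = 27.

27


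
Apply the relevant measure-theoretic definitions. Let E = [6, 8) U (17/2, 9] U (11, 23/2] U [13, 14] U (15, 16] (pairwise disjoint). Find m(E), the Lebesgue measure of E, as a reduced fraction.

For pairwise disjoint intervals, m(union_i I_i) = sum_i m(I_i),
and m is invariant under swapping open/closed endpoints (single points have measure 0).
So m(E) = sum_i (b_i - a_i).
  I_1 has length 8 - 6 = 2.
  I_2 has length 9 - 17/2 = 1/2.
  I_3 has length 23/2 - 11 = 1/2.
  I_4 has length 14 - 13 = 1.
  I_5 has length 16 - 15 = 1.
Summing:
  m(E) = 2 + 1/2 + 1/2 + 1 + 1 = 5.

5


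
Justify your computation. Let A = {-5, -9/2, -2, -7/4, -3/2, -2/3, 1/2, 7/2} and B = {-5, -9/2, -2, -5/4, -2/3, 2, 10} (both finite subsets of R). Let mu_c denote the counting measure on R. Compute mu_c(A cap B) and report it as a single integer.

Counting measure on a finite set equals cardinality. mu_c(A cap B) = |A cap B| (elements appearing in both).
Enumerating the elements of A that also lie in B gives 4 element(s).
So mu_c(A cap B) = 4.

4


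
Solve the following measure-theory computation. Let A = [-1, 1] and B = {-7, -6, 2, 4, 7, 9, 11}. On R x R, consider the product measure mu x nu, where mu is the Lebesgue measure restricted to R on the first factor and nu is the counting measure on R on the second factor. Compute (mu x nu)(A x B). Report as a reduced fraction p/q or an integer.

For a measurable rectangle A x B, the product measure satisfies
  (mu x nu)(A x B) = mu(A) * nu(B).
  mu(A) = 2.
  nu(B) = 7.
  (mu x nu)(A x B) = 2 * 7 = 14.

14


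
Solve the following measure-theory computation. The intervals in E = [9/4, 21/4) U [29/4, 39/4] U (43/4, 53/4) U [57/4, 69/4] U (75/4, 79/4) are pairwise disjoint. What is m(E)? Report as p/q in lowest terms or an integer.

For pairwise disjoint intervals, m(union_i I_i) = sum_i m(I_i),
and m is invariant under swapping open/closed endpoints (single points have measure 0).
So m(E) = sum_i (b_i - a_i).
  I_1 has length 21/4 - 9/4 = 3.
  I_2 has length 39/4 - 29/4 = 5/2.
  I_3 has length 53/4 - 43/4 = 5/2.
  I_4 has length 69/4 - 57/4 = 3.
  I_5 has length 79/4 - 75/4 = 1.
Summing:
  m(E) = 3 + 5/2 + 5/2 + 3 + 1 = 12.

12


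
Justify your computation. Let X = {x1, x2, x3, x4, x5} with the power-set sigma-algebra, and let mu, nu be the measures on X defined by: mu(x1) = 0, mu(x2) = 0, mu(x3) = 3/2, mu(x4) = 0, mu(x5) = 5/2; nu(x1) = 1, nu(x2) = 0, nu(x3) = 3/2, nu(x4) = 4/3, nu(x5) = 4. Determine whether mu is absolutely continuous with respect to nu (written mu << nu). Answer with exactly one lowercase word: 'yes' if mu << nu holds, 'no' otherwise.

mu << nu means: every nu-null measurable set is also mu-null; equivalently, for every atom x, if nu({x}) = 0 then mu({x}) = 0.
Checking each atom:
  x1: nu = 1 > 0 -> no constraint.
  x2: nu = 0, mu = 0 -> consistent with mu << nu.
  x3: nu = 3/2 > 0 -> no constraint.
  x4: nu = 4/3 > 0 -> no constraint.
  x5: nu = 4 > 0 -> no constraint.
No atom violates the condition. Therefore mu << nu.

yes


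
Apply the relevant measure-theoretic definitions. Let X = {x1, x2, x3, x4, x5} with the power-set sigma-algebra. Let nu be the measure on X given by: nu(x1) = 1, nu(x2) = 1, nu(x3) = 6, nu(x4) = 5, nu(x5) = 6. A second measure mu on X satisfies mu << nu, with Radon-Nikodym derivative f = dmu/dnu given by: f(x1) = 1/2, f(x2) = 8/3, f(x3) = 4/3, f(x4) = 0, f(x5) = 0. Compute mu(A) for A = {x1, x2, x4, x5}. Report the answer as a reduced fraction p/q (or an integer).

By the defining property of the Radon-Nikodym derivative, for every measurable set A,
  mu(A) = integral_A f dnu.
Since nu is a discrete measure concentrated on the atoms of X, the integral over A reduces to the sum
  mu(A) = sum_{x in A} f(x) * nu({x}).
Computing each term:
  x1: f(x1) * nu(x1) = 1/2 * 1 = 1/2.
  x2: f(x2) * nu(x2) = 8/3 * 1 = 8/3.
  x4: f(x4) * nu(x4) = 0 * 5 = 0.
  x5: f(x5) * nu(x5) = 0 * 6 = 0.
Summing: mu(A) = 1/2 + 8/3 + 0 + 0 = 19/6.

19/6


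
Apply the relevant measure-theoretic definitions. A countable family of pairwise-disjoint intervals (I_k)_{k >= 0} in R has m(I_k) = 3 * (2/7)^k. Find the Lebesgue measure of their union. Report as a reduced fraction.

By countable additivity of the Lebesgue measure on pairwise disjoint measurable sets,
  m(union_{k >= 0} I_k) = sum_{k >= 0} m(I_k) = sum_{k >= 0} a * r^k,
  with a = 3 and r = 2/7.
Since 0 < r = 2/7 < 1, the geometric series converges:
  sum_{k >= 0} a * r^k = a / (1 - r).
  = 3 / (1 - 2/7)
  = 3 / (5/7)
  = 21/5.

21/5


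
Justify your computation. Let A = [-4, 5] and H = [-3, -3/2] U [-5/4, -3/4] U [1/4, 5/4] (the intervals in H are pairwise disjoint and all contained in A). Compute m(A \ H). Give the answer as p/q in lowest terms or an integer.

The ambient interval has length m(A) = 5 - (-4) = 9.
Since the holes are disjoint and sit inside A, by finite additivity
  m(H) = sum_i (b_i - a_i), and m(A \ H) = m(A) - m(H).
Computing the hole measures:
  m(H_1) = -3/2 - (-3) = 3/2.
  m(H_2) = -3/4 - (-5/4) = 1/2.
  m(H_3) = 5/4 - 1/4 = 1.
Summed: m(H) = 3/2 + 1/2 + 1 = 3.
So m(A \ H) = 9 - 3 = 6.

6


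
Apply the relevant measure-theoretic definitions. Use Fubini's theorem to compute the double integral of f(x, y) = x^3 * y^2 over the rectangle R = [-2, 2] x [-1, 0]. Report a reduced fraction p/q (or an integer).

f(x, y) is a tensor product of a function of x and a function of y, and both factors are bounded continuous (hence Lebesgue integrable) on the rectangle, so Fubini's theorem applies:
  integral_R f d(m x m) = (integral_a1^b1 x^3 dx) * (integral_a2^b2 y^2 dy).
Inner integral in x: integral_{-2}^{2} x^3 dx = (2^4 - (-2)^4)/4
  = 0.
Inner integral in y: integral_{-1}^{0} y^2 dy = (0^3 - (-1)^3)/3
  = 1/3.
Product: (0) * (1/3) = 0.

0


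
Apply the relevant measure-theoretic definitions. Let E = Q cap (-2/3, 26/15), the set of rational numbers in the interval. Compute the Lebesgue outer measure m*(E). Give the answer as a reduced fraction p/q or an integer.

E = Q cap (-2/3, 26/15) is a subset of Q, which is countable. Enumerate Q = {q_1, q_2, ...}; for any eps > 0, cover q_k by the open interval (q_k - eps/2^(k+1), q_k + eps/2^(k+1)), of length eps/2^k. The total cover length is sum_{k>=1} eps/2^k = eps. Hence m*(E) <= m*(Q) <= eps for every eps > 0, and since outer measure is non-negative, m*(E) = 0.

0


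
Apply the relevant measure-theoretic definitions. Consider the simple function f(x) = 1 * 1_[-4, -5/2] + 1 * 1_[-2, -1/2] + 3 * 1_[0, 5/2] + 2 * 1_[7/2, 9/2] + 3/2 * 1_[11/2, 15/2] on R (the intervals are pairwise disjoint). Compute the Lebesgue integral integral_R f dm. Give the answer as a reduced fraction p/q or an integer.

For a simple function f = sum_i c_i * 1_{A_i} with disjoint A_i,
  integral f dm = sum_i c_i * m(A_i).
Lengths of the A_i:
  m(A_1) = -5/2 - (-4) = 3/2.
  m(A_2) = -1/2 - (-2) = 3/2.
  m(A_3) = 5/2 - 0 = 5/2.
  m(A_4) = 9/2 - 7/2 = 1.
  m(A_5) = 15/2 - 11/2 = 2.
Contributions c_i * m(A_i):
  (1) * (3/2) = 3/2.
  (1) * (3/2) = 3/2.
  (3) * (5/2) = 15/2.
  (2) * (1) = 2.
  (3/2) * (2) = 3.
Total: 3/2 + 3/2 + 15/2 + 2 + 3 = 31/2.

31/2


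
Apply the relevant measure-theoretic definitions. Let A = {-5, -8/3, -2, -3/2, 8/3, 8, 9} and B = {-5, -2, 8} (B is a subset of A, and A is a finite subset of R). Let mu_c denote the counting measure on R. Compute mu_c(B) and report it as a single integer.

Counting measure assigns mu_c(E) = |E| (number of elements) when E is finite.
B has 3 element(s), so mu_c(B) = 3.

3


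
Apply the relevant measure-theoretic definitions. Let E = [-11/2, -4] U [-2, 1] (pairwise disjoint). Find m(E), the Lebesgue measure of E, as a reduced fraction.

For pairwise disjoint intervals, m(union_i I_i) = sum_i m(I_i),
and m is invariant under swapping open/closed endpoints (single points have measure 0).
So m(E) = sum_i (b_i - a_i).
  I_1 has length -4 - (-11/2) = 3/2.
  I_2 has length 1 - (-2) = 3.
Summing:
  m(E) = 3/2 + 3 = 9/2.

9/2


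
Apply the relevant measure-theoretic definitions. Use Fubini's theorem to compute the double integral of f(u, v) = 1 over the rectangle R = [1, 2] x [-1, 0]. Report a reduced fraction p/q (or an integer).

f(u, v) is a tensor product of a function of u and a function of v, and both factors are bounded continuous (hence Lebesgue integrable) on the rectangle, so Fubini's theorem applies:
  integral_R f d(m x m) = (integral_a1^b1 1 du) * (integral_a2^b2 1 dv).
Inner integral in u: integral_{1}^{2} 1 du = (2^1 - 1^1)/1
  = 1.
Inner integral in v: integral_{-1}^{0} 1 dv = (0^1 - (-1)^1)/1
  = 1.
Product: (1) * (1) = 1.

1


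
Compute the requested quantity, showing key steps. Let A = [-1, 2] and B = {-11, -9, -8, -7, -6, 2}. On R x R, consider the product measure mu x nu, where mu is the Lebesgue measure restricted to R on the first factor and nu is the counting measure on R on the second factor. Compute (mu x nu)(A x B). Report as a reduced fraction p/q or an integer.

For a measurable rectangle A x B, the product measure satisfies
  (mu x nu)(A x B) = mu(A) * nu(B).
  mu(A) = 3.
  nu(B) = 6.
  (mu x nu)(A x B) = 3 * 6 = 18.

18


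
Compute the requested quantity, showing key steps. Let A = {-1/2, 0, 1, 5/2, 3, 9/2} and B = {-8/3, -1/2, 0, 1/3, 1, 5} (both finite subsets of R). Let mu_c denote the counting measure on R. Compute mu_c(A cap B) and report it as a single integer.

Counting measure on a finite set equals cardinality. mu_c(A cap B) = |A cap B| (elements appearing in both).
Enumerating the elements of A that also lie in B gives 3 element(s).
So mu_c(A cap B) = 3.

3


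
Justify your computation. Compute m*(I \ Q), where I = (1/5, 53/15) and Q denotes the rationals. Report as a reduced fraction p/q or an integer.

The interval I = (1/5, 53/15) has m(I) = 53/15 - 1/5 = 10/3 (endpoints are measure-zero, so open/closed/half-open agree). Write I = (I cap Q) u (I \ Q). The rationals in I are countable, so m*(I cap Q) = 0 (cover each rational by intervals whose total length is arbitrarily small). By countable subadditivity m*(I) <= m*(I cap Q) + m*(I \ Q), hence m*(I \ Q) >= m(I) = 10/3. The reverse inequality m*(I \ Q) <= m*(I) = 10/3 is trivial since (I \ Q) is a subset of I. Therefore m*(I \ Q) = 10/3.

10/3


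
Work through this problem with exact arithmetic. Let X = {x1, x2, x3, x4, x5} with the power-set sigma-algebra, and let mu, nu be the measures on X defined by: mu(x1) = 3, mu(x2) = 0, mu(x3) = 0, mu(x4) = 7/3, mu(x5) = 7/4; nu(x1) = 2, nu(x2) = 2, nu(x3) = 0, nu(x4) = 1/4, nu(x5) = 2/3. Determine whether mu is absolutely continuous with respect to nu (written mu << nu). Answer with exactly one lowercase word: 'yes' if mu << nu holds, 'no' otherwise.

mu << nu means: every nu-null measurable set is also mu-null; equivalently, for every atom x, if nu({x}) = 0 then mu({x}) = 0.
Checking each atom:
  x1: nu = 2 > 0 -> no constraint.
  x2: nu = 2 > 0 -> no constraint.
  x3: nu = 0, mu = 0 -> consistent with mu << nu.
  x4: nu = 1/4 > 0 -> no constraint.
  x5: nu = 2/3 > 0 -> no constraint.
No atom violates the condition. Therefore mu << nu.

yes


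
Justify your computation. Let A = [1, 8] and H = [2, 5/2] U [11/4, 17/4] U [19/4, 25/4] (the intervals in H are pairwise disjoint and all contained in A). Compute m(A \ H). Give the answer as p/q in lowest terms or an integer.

The ambient interval has length m(A) = 8 - 1 = 7.
Since the holes are disjoint and sit inside A, by finite additivity
  m(H) = sum_i (b_i - a_i), and m(A \ H) = m(A) - m(H).
Computing the hole measures:
  m(H_1) = 5/2 - 2 = 1/2.
  m(H_2) = 17/4 - 11/4 = 3/2.
  m(H_3) = 25/4 - 19/4 = 3/2.
Summed: m(H) = 1/2 + 3/2 + 3/2 = 7/2.
So m(A \ H) = 7 - 7/2 = 7/2.

7/2


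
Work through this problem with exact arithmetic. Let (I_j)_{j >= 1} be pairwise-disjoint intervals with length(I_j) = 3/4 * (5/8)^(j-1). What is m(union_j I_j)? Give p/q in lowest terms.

By countable additivity of the Lebesgue measure on pairwise disjoint measurable sets,
  m(union_{j >= 1} I_j) = sum_{j >= 1} m(I_j) = sum_{j >= 1} a * r^(j-1),
  with a = 3/4 and r = 5/8.
Since 0 < r = 5/8 < 1, the geometric series converges:
  sum_{j >= 1} a * r^(j-1) = a / (1 - r).
  = 3/4 / (1 - 5/8)
  = 3/4 / (3/8)
  = 2.

2


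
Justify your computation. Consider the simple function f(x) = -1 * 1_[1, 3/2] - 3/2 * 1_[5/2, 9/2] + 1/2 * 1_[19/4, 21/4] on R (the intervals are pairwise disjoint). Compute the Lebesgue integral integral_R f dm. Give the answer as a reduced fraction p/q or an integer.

For a simple function f = sum_i c_i * 1_{A_i} with disjoint A_i,
  integral f dm = sum_i c_i * m(A_i).
Lengths of the A_i:
  m(A_1) = 3/2 - 1 = 1/2.
  m(A_2) = 9/2 - 5/2 = 2.
  m(A_3) = 21/4 - 19/4 = 1/2.
Contributions c_i * m(A_i):
  (-1) * (1/2) = -1/2.
  (-3/2) * (2) = -3.
  (1/2) * (1/2) = 1/4.
Total: -1/2 - 3 + 1/4 = -13/4.

-13/4


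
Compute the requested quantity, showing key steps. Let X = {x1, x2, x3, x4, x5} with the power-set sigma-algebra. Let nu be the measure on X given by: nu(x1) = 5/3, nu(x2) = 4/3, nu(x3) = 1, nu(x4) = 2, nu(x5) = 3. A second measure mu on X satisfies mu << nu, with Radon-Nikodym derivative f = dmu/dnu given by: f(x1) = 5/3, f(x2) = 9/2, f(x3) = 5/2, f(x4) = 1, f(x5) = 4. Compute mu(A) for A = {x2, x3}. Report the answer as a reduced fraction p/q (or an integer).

By the defining property of the Radon-Nikodym derivative, for every measurable set A,
  mu(A) = integral_A f dnu.
Since nu is a discrete measure concentrated on the atoms of X, the integral over A reduces to the sum
  mu(A) = sum_{x in A} f(x) * nu({x}).
Computing each term:
  x2: f(x2) * nu(x2) = 9/2 * 4/3 = 6.
  x3: f(x3) * nu(x3) = 5/2 * 1 = 5/2.
Summing: mu(A) = 6 + 5/2 = 17/2.

17/2


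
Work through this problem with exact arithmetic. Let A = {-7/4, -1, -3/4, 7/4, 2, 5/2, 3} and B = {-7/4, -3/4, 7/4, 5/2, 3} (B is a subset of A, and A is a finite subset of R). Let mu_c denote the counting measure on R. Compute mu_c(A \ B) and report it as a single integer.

Counting measure assigns mu_c(E) = |E| (number of elements) when E is finite. For B subset A, A \ B is the set of elements of A not in B, so |A \ B| = |A| - |B|.
|A| = 7, |B| = 5, so mu_c(A \ B) = 7 - 5 = 2.

2


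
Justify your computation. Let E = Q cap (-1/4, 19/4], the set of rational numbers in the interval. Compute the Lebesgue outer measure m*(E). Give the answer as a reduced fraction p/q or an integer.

The set Q cap (-1/4, 19/4] is countable (a subset of the countable set Q). Lebesgue outer measure of any countable set is 0: each singleton {q} has m*({q}) = 0, and by countable subadditivity m*(union_k {q_k}) <= sum_k m*({q_k}) = sum_k 0 = 0. The reverse inequality m*(E) >= 0 is automatic. So m*(Q cap (-1/4, 19/4]) = 0.

0


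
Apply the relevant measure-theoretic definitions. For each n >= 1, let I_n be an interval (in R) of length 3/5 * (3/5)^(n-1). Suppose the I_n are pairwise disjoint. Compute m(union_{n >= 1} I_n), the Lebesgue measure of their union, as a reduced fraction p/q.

By countable additivity of the Lebesgue measure on pairwise disjoint measurable sets,
  m(union_{n >= 1} I_n) = sum_{n >= 1} m(I_n) = sum_{n >= 1} a * r^(n-1),
  with a = 3/5 and r = 3/5.
Since 0 < r = 3/5 < 1, the geometric series converges:
  sum_{n >= 1} a * r^(n-1) = a / (1 - r).
  = 3/5 / (1 - 3/5)
  = 3/5 / (2/5)
  = 3/2.

3/2


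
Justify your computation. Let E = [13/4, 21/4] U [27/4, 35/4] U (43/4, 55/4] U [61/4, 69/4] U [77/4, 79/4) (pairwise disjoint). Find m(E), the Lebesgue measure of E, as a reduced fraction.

For pairwise disjoint intervals, m(union_i I_i) = sum_i m(I_i),
and m is invariant under swapping open/closed endpoints (single points have measure 0).
So m(E) = sum_i (b_i - a_i).
  I_1 has length 21/4 - 13/4 = 2.
  I_2 has length 35/4 - 27/4 = 2.
  I_3 has length 55/4 - 43/4 = 3.
  I_4 has length 69/4 - 61/4 = 2.
  I_5 has length 79/4 - 77/4 = 1/2.
Summing:
  m(E) = 2 + 2 + 3 + 2 + 1/2 = 19/2.

19/2


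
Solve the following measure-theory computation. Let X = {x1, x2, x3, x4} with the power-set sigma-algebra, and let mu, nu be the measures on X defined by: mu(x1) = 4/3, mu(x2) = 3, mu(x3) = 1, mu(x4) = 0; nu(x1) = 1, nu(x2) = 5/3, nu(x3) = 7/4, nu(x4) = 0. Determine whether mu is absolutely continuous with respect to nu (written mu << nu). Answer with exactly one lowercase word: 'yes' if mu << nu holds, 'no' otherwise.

mu << nu means: every nu-null measurable set is also mu-null; equivalently, for every atom x, if nu({x}) = 0 then mu({x}) = 0.
Checking each atom:
  x1: nu = 1 > 0 -> no constraint.
  x2: nu = 5/3 > 0 -> no constraint.
  x3: nu = 7/4 > 0 -> no constraint.
  x4: nu = 0, mu = 0 -> consistent with mu << nu.
No atom violates the condition. Therefore mu << nu.

yes


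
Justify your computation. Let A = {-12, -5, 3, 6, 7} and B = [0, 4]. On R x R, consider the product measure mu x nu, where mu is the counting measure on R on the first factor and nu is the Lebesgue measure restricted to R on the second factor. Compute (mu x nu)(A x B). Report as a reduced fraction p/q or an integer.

For a measurable rectangle A x B, the product measure satisfies
  (mu x nu)(A x B) = mu(A) * nu(B).
  mu(A) = 5.
  nu(B) = 4.
  (mu x nu)(A x B) = 5 * 4 = 20.

20


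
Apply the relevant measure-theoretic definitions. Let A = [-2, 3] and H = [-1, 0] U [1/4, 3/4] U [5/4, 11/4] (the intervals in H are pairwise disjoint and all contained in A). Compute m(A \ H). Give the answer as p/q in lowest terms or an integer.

The ambient interval has length m(A) = 3 - (-2) = 5.
Since the holes are disjoint and sit inside A, by finite additivity
  m(H) = sum_i (b_i - a_i), and m(A \ H) = m(A) - m(H).
Computing the hole measures:
  m(H_1) = 0 - (-1) = 1.
  m(H_2) = 3/4 - 1/4 = 1/2.
  m(H_3) = 11/4 - 5/4 = 3/2.
Summed: m(H) = 1 + 1/2 + 3/2 = 3.
So m(A \ H) = 5 - 3 = 2.

2


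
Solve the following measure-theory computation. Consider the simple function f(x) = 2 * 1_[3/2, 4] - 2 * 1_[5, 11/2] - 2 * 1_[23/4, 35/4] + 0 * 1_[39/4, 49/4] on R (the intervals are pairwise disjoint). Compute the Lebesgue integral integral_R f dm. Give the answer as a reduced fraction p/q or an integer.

For a simple function f = sum_i c_i * 1_{A_i} with disjoint A_i,
  integral f dm = sum_i c_i * m(A_i).
Lengths of the A_i:
  m(A_1) = 4 - 3/2 = 5/2.
  m(A_2) = 11/2 - 5 = 1/2.
  m(A_3) = 35/4 - 23/4 = 3.
  m(A_4) = 49/4 - 39/4 = 5/2.
Contributions c_i * m(A_i):
  (2) * (5/2) = 5.
  (-2) * (1/2) = -1.
  (-2) * (3) = -6.
  (0) * (5/2) = 0.
Total: 5 - 1 - 6 + 0 = -2.

-2


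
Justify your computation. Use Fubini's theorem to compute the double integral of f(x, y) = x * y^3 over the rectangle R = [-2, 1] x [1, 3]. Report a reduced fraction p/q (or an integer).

f(x, y) is a tensor product of a function of x and a function of y, and both factors are bounded continuous (hence Lebesgue integrable) on the rectangle, so Fubini's theorem applies:
  integral_R f d(m x m) = (integral_a1^b1 x dx) * (integral_a2^b2 y^3 dy).
Inner integral in x: integral_{-2}^{1} x dx = (1^2 - (-2)^2)/2
  = -3/2.
Inner integral in y: integral_{1}^{3} y^3 dy = (3^4 - 1^4)/4
  = 20.
Product: (-3/2) * (20) = -30.

-30


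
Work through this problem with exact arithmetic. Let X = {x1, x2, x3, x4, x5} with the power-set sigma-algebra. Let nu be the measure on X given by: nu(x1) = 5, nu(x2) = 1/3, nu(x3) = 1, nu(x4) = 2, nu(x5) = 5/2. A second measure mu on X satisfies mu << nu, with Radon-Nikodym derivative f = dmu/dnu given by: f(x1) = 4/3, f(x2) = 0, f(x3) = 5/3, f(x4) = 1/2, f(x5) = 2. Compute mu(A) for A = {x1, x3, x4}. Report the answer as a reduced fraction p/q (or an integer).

By the defining property of the Radon-Nikodym derivative, for every measurable set A,
  mu(A) = integral_A f dnu.
Since nu is a discrete measure concentrated on the atoms of X, the integral over A reduces to the sum
  mu(A) = sum_{x in A} f(x) * nu({x}).
Computing each term:
  x1: f(x1) * nu(x1) = 4/3 * 5 = 20/3.
  x3: f(x3) * nu(x3) = 5/3 * 1 = 5/3.
  x4: f(x4) * nu(x4) = 1/2 * 2 = 1.
Summing: mu(A) = 20/3 + 5/3 + 1 = 28/3.

28/3


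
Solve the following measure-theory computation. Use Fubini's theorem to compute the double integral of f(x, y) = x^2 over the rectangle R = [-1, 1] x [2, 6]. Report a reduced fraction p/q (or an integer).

f(x, y) is a tensor product of a function of x and a function of y, and both factors are bounded continuous (hence Lebesgue integrable) on the rectangle, so Fubini's theorem applies:
  integral_R f d(m x m) = (integral_a1^b1 x^2 dx) * (integral_a2^b2 1 dy).
Inner integral in x: integral_{-1}^{1} x^2 dx = (1^3 - (-1)^3)/3
  = 2/3.
Inner integral in y: integral_{2}^{6} 1 dy = (6^1 - 2^1)/1
  = 4.
Product: (2/3) * (4) = 8/3.

8/3


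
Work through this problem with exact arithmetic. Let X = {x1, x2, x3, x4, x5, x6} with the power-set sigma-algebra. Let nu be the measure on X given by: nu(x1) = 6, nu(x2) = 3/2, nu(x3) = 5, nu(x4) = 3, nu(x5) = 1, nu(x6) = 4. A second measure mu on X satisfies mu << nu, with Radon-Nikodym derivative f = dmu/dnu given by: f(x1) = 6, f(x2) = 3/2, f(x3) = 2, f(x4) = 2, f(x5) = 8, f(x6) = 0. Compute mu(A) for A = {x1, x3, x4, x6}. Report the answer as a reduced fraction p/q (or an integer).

By the defining property of the Radon-Nikodym derivative, for every measurable set A,
  mu(A) = integral_A f dnu.
Since nu is a discrete measure concentrated on the atoms of X, the integral over A reduces to the sum
  mu(A) = sum_{x in A} f(x) * nu({x}).
Computing each term:
  x1: f(x1) * nu(x1) = 6 * 6 = 36.
  x3: f(x3) * nu(x3) = 2 * 5 = 10.
  x4: f(x4) * nu(x4) = 2 * 3 = 6.
  x6: f(x6) * nu(x6) = 0 * 4 = 0.
Summing: mu(A) = 36 + 10 + 6 + 0 = 52.

52


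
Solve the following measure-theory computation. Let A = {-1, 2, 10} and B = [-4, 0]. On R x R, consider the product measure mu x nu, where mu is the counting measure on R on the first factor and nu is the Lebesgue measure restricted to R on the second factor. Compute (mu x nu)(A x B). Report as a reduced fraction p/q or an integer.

For a measurable rectangle A x B, the product measure satisfies
  (mu x nu)(A x B) = mu(A) * nu(B).
  mu(A) = 3.
  nu(B) = 4.
  (mu x nu)(A x B) = 3 * 4 = 12.

12


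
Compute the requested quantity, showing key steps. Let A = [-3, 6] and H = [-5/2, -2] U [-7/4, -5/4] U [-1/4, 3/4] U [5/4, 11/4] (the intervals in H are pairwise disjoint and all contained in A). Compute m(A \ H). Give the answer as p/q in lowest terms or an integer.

The ambient interval has length m(A) = 6 - (-3) = 9.
Since the holes are disjoint and sit inside A, by finite additivity
  m(H) = sum_i (b_i - a_i), and m(A \ H) = m(A) - m(H).
Computing the hole measures:
  m(H_1) = -2 - (-5/2) = 1/2.
  m(H_2) = -5/4 - (-7/4) = 1/2.
  m(H_3) = 3/4 - (-1/4) = 1.
  m(H_4) = 11/4 - 5/4 = 3/2.
Summed: m(H) = 1/2 + 1/2 + 1 + 3/2 = 7/2.
So m(A \ H) = 9 - 7/2 = 11/2.

11/2


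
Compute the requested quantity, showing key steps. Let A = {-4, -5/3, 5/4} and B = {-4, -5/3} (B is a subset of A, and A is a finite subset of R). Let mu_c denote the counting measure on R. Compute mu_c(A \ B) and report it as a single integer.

Counting measure assigns mu_c(E) = |E| (number of elements) when E is finite. For B subset A, A \ B is the set of elements of A not in B, so |A \ B| = |A| - |B|.
|A| = 3, |B| = 2, so mu_c(A \ B) = 3 - 2 = 1.

1


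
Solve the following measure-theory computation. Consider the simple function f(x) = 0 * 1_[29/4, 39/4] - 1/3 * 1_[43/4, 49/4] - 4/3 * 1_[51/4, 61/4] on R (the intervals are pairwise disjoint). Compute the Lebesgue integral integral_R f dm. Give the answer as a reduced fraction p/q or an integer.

For a simple function f = sum_i c_i * 1_{A_i} with disjoint A_i,
  integral f dm = sum_i c_i * m(A_i).
Lengths of the A_i:
  m(A_1) = 39/4 - 29/4 = 5/2.
  m(A_2) = 49/4 - 43/4 = 3/2.
  m(A_3) = 61/4 - 51/4 = 5/2.
Contributions c_i * m(A_i):
  (0) * (5/2) = 0.
  (-1/3) * (3/2) = -1/2.
  (-4/3) * (5/2) = -10/3.
Total: 0 - 1/2 - 10/3 = -23/6.

-23/6


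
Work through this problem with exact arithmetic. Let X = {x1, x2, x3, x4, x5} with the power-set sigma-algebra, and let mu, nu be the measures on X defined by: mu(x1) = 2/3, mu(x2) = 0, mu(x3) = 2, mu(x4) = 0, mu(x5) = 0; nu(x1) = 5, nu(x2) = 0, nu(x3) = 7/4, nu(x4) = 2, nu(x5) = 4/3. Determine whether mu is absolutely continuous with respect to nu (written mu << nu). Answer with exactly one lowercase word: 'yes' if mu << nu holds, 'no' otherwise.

mu << nu means: every nu-null measurable set is also mu-null; equivalently, for every atom x, if nu({x}) = 0 then mu({x}) = 0.
Checking each atom:
  x1: nu = 5 > 0 -> no constraint.
  x2: nu = 0, mu = 0 -> consistent with mu << nu.
  x3: nu = 7/4 > 0 -> no constraint.
  x4: nu = 2 > 0 -> no constraint.
  x5: nu = 4/3 > 0 -> no constraint.
No atom violates the condition. Therefore mu << nu.

yes


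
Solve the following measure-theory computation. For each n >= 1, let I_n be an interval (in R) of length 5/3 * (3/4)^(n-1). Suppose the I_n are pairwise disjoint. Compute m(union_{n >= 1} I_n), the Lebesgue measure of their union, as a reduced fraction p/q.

By countable additivity of the Lebesgue measure on pairwise disjoint measurable sets,
  m(union_{n >= 1} I_n) = sum_{n >= 1} m(I_n) = sum_{n >= 1} a * r^(n-1),
  with a = 5/3 and r = 3/4.
Since 0 < r = 3/4 < 1, the geometric series converges:
  sum_{n >= 1} a * r^(n-1) = a / (1 - r).
  = 5/3 / (1 - 3/4)
  = 5/3 / (1/4)
  = 20/3.

20/3


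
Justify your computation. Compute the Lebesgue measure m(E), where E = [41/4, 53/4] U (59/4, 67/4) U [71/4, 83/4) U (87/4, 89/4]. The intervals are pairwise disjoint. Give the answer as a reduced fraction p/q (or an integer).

For pairwise disjoint intervals, m(union_i I_i) = sum_i m(I_i),
and m is invariant under swapping open/closed endpoints (single points have measure 0).
So m(E) = sum_i (b_i - a_i).
  I_1 has length 53/4 - 41/4 = 3.
  I_2 has length 67/4 - 59/4 = 2.
  I_3 has length 83/4 - 71/4 = 3.
  I_4 has length 89/4 - 87/4 = 1/2.
Summing:
  m(E) = 3 + 2 + 3 + 1/2 = 17/2.

17/2


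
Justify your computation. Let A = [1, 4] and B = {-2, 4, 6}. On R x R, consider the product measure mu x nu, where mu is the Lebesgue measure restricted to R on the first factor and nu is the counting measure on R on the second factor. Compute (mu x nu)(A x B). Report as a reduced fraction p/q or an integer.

For a measurable rectangle A x B, the product measure satisfies
  (mu x nu)(A x B) = mu(A) * nu(B).
  mu(A) = 3.
  nu(B) = 3.
  (mu x nu)(A x B) = 3 * 3 = 9.

9


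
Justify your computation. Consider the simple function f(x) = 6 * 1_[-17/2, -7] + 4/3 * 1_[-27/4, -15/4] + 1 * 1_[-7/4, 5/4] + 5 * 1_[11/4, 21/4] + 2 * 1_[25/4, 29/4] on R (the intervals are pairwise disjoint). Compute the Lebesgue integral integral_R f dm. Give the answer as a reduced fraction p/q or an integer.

For a simple function f = sum_i c_i * 1_{A_i} with disjoint A_i,
  integral f dm = sum_i c_i * m(A_i).
Lengths of the A_i:
  m(A_1) = -7 - (-17/2) = 3/2.
  m(A_2) = -15/4 - (-27/4) = 3.
  m(A_3) = 5/4 - (-7/4) = 3.
  m(A_4) = 21/4 - 11/4 = 5/2.
  m(A_5) = 29/4 - 25/4 = 1.
Contributions c_i * m(A_i):
  (6) * (3/2) = 9.
  (4/3) * (3) = 4.
  (1) * (3) = 3.
  (5) * (5/2) = 25/2.
  (2) * (1) = 2.
Total: 9 + 4 + 3 + 25/2 + 2 = 61/2.

61/2


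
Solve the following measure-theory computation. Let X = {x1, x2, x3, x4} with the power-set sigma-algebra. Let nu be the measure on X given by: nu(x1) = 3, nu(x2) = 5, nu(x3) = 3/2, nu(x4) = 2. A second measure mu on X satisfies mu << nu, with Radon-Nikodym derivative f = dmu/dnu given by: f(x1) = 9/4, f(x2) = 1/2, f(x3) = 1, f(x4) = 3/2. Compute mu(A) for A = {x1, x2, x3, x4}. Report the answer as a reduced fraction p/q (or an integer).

By the defining property of the Radon-Nikodym derivative, for every measurable set A,
  mu(A) = integral_A f dnu.
Since nu is a discrete measure concentrated on the atoms of X, the integral over A reduces to the sum
  mu(A) = sum_{x in A} f(x) * nu({x}).
Computing each term:
  x1: f(x1) * nu(x1) = 9/4 * 3 = 27/4.
  x2: f(x2) * nu(x2) = 1/2 * 5 = 5/2.
  x3: f(x3) * nu(x3) = 1 * 3/2 = 3/2.
  x4: f(x4) * nu(x4) = 3/2 * 2 = 3.
Summing: mu(A) = 27/4 + 5/2 + 3/2 + 3 = 55/4.

55/4


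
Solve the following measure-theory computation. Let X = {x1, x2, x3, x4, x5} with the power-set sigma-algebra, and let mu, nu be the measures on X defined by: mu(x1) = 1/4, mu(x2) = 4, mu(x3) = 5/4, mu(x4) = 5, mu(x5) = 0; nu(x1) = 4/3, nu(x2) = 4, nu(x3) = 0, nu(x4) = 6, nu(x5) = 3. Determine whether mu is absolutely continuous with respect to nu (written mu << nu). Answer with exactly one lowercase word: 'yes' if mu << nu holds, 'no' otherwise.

mu << nu means: every nu-null measurable set is also mu-null; equivalently, for every atom x, if nu({x}) = 0 then mu({x}) = 0.
Checking each atom:
  x1: nu = 4/3 > 0 -> no constraint.
  x2: nu = 4 > 0 -> no constraint.
  x3: nu = 0, mu = 5/4 > 0 -> violates mu << nu.
  x4: nu = 6 > 0 -> no constraint.
  x5: nu = 3 > 0 -> no constraint.
The atom(s) x3 violate the condition (nu = 0 but mu > 0). Therefore mu is NOT absolutely continuous w.r.t. nu.

no


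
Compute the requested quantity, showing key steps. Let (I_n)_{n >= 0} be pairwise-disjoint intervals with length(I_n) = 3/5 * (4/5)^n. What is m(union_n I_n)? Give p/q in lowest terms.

By countable additivity of the Lebesgue measure on pairwise disjoint measurable sets,
  m(union_{n >= 0} I_n) = sum_{n >= 0} m(I_n) = sum_{n >= 0} a * r^n,
  with a = 3/5 and r = 4/5.
Since 0 < r = 4/5 < 1, the geometric series converges:
  sum_{n >= 0} a * r^n = a / (1 - r).
  = 3/5 / (1 - 4/5)
  = 3/5 / (1/5)
  = 3.

3


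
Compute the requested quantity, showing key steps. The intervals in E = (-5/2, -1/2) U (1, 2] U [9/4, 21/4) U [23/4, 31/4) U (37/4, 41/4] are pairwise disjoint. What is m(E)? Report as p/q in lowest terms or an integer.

For pairwise disjoint intervals, m(union_i I_i) = sum_i m(I_i),
and m is invariant under swapping open/closed endpoints (single points have measure 0).
So m(E) = sum_i (b_i - a_i).
  I_1 has length -1/2 - (-5/2) = 2.
  I_2 has length 2 - 1 = 1.
  I_3 has length 21/4 - 9/4 = 3.
  I_4 has length 31/4 - 23/4 = 2.
  I_5 has length 41/4 - 37/4 = 1.
Summing:
  m(E) = 2 + 1 + 3 + 2 + 1 = 9.

9


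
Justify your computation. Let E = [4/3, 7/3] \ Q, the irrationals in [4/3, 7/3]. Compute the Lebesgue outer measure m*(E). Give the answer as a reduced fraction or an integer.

The interval I = [4/3, 7/3] has m(I) = 7/3 - 4/3 = 1 (endpoints are measure-zero, so open/closed/half-open agree). Write I = (I cap Q) u (I \ Q). The rationals in I are countable, so m*(I cap Q) = 0 (cover each rational by intervals whose total length is arbitrarily small). By countable subadditivity m*(I) <= m*(I cap Q) + m*(I \ Q), hence m*(I \ Q) >= m(I) = 1. The reverse inequality m*(I \ Q) <= m*(I) = 1 is trivial since (I \ Q) is a subset of I. Therefore m*(I \ Q) = 1.

1


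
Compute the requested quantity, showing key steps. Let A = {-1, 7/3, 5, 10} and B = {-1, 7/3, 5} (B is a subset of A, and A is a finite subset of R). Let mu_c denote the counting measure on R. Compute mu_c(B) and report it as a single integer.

Counting measure assigns mu_c(E) = |E| (number of elements) when E is finite.
B has 3 element(s), so mu_c(B) = 3.

3


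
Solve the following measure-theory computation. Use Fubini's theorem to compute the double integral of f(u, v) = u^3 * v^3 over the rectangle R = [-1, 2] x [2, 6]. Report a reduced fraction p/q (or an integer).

f(u, v) is a tensor product of a function of u and a function of v, and both factors are bounded continuous (hence Lebesgue integrable) on the rectangle, so Fubini's theorem applies:
  integral_R f d(m x m) = (integral_a1^b1 u^3 du) * (integral_a2^b2 v^3 dv).
Inner integral in u: integral_{-1}^{2} u^3 du = (2^4 - (-1)^4)/4
  = 15/4.
Inner integral in v: integral_{2}^{6} v^3 dv = (6^4 - 2^4)/4
  = 320.
Product: (15/4) * (320) = 1200.

1200


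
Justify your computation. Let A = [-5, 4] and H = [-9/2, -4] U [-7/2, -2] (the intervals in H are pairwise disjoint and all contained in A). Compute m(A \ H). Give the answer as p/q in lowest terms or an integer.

The ambient interval has length m(A) = 4 - (-5) = 9.
Since the holes are disjoint and sit inside A, by finite additivity
  m(H) = sum_i (b_i - a_i), and m(A \ H) = m(A) - m(H).
Computing the hole measures:
  m(H_1) = -4 - (-9/2) = 1/2.
  m(H_2) = -2 - (-7/2) = 3/2.
Summed: m(H) = 1/2 + 3/2 = 2.
So m(A \ H) = 9 - 2 = 7.

7


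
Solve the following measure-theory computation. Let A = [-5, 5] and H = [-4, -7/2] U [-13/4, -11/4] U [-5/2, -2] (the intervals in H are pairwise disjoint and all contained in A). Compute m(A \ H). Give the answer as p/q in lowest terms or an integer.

The ambient interval has length m(A) = 5 - (-5) = 10.
Since the holes are disjoint and sit inside A, by finite additivity
  m(H) = sum_i (b_i - a_i), and m(A \ H) = m(A) - m(H).
Computing the hole measures:
  m(H_1) = -7/2 - (-4) = 1/2.
  m(H_2) = -11/4 - (-13/4) = 1/2.
  m(H_3) = -2 - (-5/2) = 1/2.
Summed: m(H) = 1/2 + 1/2 + 1/2 = 3/2.
So m(A \ H) = 10 - 3/2 = 17/2.

17/2
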